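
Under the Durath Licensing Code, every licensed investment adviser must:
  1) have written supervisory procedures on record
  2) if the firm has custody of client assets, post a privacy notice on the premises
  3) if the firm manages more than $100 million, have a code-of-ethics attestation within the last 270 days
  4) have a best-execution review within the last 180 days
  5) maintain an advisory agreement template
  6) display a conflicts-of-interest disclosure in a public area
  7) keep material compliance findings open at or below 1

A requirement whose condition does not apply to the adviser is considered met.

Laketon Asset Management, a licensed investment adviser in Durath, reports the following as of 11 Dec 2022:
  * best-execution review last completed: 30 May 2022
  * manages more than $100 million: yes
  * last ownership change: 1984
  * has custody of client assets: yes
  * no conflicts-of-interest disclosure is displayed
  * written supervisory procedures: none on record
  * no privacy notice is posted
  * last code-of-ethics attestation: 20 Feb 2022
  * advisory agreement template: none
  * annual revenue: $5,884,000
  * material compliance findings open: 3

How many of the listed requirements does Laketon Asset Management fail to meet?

1. written supervisory procedures absent → not met
2. condition 'has custody of client assets' holds; privacy notice absent → not met
3. condition 'manages more than $100 million' holds; code-of-ethics attestation 294 days ago vs limit 270 → not met
4. best-execution review 195 days ago vs limit 180 → not met
5. advisory agreement template absent → not met
6. conflicts-of-interest disclosure absent → not met
7. material compliance findings open 3 > 1 → not met
Not met: 7 of 7

7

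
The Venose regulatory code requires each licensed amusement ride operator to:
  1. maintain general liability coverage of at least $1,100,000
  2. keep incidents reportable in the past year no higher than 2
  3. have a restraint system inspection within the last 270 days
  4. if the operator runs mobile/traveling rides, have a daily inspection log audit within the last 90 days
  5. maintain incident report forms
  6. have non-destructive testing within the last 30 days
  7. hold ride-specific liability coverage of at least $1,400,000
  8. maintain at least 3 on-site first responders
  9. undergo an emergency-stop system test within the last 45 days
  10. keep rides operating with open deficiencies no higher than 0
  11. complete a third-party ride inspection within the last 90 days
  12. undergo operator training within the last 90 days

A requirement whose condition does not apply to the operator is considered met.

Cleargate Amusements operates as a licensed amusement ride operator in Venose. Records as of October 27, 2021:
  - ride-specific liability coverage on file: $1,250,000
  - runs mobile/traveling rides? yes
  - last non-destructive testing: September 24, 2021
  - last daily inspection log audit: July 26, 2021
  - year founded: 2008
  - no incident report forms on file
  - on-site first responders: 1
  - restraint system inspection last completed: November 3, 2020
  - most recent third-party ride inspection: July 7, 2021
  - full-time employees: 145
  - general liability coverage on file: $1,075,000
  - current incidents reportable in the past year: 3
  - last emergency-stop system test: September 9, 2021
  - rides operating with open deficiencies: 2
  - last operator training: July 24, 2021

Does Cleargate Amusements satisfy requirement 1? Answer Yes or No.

No

1. general liability coverage $1,075,000 < $1,100,000 → not met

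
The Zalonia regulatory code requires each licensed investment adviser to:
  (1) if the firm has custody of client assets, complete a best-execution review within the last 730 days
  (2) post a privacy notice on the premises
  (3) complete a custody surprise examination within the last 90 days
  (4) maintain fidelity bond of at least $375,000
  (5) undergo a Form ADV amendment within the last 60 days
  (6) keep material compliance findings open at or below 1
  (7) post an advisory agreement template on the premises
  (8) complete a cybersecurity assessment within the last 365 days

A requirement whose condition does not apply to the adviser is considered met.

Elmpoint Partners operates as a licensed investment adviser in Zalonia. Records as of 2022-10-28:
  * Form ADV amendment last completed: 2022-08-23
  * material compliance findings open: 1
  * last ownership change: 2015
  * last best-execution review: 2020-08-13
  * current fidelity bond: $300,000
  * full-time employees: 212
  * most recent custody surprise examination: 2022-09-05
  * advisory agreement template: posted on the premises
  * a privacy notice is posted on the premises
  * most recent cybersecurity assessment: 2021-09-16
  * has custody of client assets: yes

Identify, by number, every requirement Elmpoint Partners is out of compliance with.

1. condition 'has custody of client assets' holds; best-execution review 806 days ago vs limit 730 → not met
2. privacy notice present → met
3. custody surprise examination 53 days ago vs limit 90 → met
4. fidelity bond $300,000 < $375,000 → not met
5. Form ADV amendment 66 days ago vs limit 60 → not met
6. material compliance findings open 1 ≤ 1 → met
7. advisory agreement template present → met
8. cybersecurity assessment 407 days ago vs limit 365 → not met
Not met: 1, 4, 5, 8

1, 4, 5, 8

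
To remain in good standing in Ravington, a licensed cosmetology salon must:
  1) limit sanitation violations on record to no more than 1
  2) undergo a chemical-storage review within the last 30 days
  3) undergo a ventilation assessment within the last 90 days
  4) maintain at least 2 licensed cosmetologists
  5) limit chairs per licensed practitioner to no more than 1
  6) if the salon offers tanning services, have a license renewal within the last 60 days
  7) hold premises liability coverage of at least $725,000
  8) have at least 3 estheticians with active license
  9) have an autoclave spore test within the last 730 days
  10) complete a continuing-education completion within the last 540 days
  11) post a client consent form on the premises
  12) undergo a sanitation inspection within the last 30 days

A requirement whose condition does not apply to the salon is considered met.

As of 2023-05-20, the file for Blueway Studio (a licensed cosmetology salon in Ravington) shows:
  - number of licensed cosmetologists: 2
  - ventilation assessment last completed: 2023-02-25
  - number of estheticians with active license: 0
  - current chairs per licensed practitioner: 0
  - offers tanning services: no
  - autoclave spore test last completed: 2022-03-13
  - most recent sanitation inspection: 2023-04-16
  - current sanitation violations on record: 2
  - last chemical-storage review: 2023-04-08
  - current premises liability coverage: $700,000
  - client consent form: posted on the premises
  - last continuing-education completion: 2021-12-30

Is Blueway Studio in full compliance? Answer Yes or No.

1. sanitation violations on record 2 > 1 → not met
2. chemical-storage review 42 days ago vs limit 30 → not met
3. ventilation assessment 84 days ago vs limit 90 → met
4. licensed cosmetologists 2 ≥ 2 → met
5. chairs per licensed practitioner 0 ≤ 1 → met
6. condition 'offers tanning services' does not hold → requirement n/a → met
7. premises liability coverage $700,000 < $725,000 → not met
8. estheticians with active license 0 < 3 → not met
9. autoclave spore test 433 days ago vs limit 730 → met
10. continuing-education completion 506 days ago vs limit 540 → met
11. client consent form present → met
12. sanitation inspection 34 days ago vs limit 30 → not met
Not met: 1, 2, 7, 8, 12

No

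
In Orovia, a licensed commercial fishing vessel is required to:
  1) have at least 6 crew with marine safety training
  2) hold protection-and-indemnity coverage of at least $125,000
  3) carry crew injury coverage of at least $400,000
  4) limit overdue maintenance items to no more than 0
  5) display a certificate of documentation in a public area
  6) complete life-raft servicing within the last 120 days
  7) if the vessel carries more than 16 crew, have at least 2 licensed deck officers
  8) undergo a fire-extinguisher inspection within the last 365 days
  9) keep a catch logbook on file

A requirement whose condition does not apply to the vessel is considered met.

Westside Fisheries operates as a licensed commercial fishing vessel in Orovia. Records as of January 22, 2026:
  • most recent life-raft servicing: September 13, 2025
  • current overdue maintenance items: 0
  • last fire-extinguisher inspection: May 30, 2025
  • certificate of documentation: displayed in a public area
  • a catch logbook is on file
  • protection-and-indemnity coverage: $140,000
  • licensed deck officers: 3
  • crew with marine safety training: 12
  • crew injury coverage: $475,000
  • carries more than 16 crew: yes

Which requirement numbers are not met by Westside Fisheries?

6

1. crew with marine safety training 12 ≥ 6 → met
2. protection-and-indemnity coverage $140,000 ≥ $125,000 → met
3. crew injury coverage $475,000 ≥ $400,000 → met
4. overdue maintenance items 0 ≤ 0 → met
5. certificate of documentation present → met
6. life-raft servicing 131 days ago vs limit 120 → not met
7. condition 'carries more than 16 crew' holds; licensed deck officers 3 ≥ 2 → met
8. fire-extinguisher inspection 237 days ago vs limit 365 → met
9. catch logbook present → met
Not met: 6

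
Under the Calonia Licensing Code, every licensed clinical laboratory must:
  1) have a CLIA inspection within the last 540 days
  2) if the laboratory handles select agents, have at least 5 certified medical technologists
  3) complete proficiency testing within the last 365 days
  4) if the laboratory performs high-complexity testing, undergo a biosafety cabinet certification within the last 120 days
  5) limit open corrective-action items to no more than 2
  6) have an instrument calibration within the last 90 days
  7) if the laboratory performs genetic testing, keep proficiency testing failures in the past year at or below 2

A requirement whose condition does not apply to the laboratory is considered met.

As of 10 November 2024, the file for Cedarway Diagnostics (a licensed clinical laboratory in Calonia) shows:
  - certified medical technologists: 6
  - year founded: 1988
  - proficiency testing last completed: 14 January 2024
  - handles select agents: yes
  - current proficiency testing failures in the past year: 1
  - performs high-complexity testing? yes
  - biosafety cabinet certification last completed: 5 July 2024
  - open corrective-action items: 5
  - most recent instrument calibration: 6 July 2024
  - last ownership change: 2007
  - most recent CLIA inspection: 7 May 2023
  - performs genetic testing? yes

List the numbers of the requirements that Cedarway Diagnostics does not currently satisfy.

1. CLIA inspection 553 days ago vs limit 540 → not met
2. condition 'handles select agents' holds; certified medical technologists 6 ≥ 5 → met
3. proficiency testing 301 days ago vs limit 365 → met
4. condition 'performs high-complexity testing' holds; biosafety cabinet certification 128 days ago vs limit 120 → not met
5. open corrective-action items 5 > 2 → not met
6. instrument calibration 127 days ago vs limit 90 → not met
7. condition 'performs genetic testing' holds; proficiency testing failures in the past year 1 ≤ 2 → met
Not met: 1, 4, 5, 6

1, 4, 5, 6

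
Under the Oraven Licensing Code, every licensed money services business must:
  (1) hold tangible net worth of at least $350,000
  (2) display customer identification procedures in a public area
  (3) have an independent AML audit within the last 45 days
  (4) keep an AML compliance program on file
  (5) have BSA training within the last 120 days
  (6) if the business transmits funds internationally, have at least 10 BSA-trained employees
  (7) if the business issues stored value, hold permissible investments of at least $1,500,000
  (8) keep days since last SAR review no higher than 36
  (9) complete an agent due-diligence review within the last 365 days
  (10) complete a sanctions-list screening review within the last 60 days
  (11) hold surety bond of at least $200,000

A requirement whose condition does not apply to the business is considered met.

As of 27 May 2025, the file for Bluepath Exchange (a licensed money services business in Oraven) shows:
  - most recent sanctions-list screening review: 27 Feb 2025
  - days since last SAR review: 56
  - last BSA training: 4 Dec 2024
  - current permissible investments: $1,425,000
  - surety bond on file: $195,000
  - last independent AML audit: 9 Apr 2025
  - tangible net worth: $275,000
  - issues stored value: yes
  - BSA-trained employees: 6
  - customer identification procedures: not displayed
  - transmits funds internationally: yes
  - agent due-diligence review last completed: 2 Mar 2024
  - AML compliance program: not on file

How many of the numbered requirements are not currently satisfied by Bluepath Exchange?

11

1. tangible net worth $275,000 < $350,000 → not met
2. customer identification procedures absent → not met
3. independent AML audit 48 days ago vs limit 45 → not met
4. AML compliance program absent → not met
5. BSA training 174 days ago vs limit 120 → not met
6. condition 'transmits funds internationally' holds; BSA-trained employees 6 < 10 → not met
7. condition 'issues stored value' holds; permissible investments $1,425,000 < $1,500,000 → not met
8. days since last SAR review 56 > 36 → not met
9. agent due-diligence review 451 days ago vs limit 365 → not met
10. sanctions-list screening review 89 days ago vs limit 60 → not met
11. surety bond $195,000 < $200,000 → not met
Not met: 11 of 11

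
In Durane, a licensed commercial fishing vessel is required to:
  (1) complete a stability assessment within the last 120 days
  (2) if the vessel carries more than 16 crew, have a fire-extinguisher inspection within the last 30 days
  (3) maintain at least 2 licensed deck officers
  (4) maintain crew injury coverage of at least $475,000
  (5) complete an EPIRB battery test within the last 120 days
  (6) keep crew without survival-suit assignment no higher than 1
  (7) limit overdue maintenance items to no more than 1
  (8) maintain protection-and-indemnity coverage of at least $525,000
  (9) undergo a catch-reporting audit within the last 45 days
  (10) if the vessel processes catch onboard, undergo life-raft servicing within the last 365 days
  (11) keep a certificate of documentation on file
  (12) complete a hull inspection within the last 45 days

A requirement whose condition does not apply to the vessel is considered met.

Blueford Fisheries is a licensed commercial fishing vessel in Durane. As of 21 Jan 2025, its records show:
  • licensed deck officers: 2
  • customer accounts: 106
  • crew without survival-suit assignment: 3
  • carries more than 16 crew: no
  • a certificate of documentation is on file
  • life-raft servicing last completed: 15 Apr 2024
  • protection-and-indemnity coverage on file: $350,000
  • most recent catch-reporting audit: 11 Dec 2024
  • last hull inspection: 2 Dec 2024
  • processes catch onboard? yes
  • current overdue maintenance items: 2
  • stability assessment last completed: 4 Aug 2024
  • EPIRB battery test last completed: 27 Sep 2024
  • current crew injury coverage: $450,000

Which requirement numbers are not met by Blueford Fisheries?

1. stability assessment 170 days ago vs limit 120 → not met
2. condition 'carries more than 16 crew' does not hold → requirement n/a → met
3. licensed deck officers 2 ≥ 2 → met
4. crew injury coverage $450,000 < $475,000 → not met
5. EPIRB battery test 116 days ago vs limit 120 → met
6. crew without survival-suit assignment 3 > 1 → not met
7. overdue maintenance items 2 > 1 → not met
8. protection-and-indemnity coverage $350,000 < $525,000 → not met
9. catch-reporting audit 41 days ago vs limit 45 → met
10. condition 'processes catch onboard' holds; life-raft servicing 281 days ago vs limit 365 → met
11. certificate of documentation present → met
12. hull inspection 50 days ago vs limit 45 → not met
Not met: 1, 4, 6, 7, 8, 12

1, 4, 6, 7, 8, 12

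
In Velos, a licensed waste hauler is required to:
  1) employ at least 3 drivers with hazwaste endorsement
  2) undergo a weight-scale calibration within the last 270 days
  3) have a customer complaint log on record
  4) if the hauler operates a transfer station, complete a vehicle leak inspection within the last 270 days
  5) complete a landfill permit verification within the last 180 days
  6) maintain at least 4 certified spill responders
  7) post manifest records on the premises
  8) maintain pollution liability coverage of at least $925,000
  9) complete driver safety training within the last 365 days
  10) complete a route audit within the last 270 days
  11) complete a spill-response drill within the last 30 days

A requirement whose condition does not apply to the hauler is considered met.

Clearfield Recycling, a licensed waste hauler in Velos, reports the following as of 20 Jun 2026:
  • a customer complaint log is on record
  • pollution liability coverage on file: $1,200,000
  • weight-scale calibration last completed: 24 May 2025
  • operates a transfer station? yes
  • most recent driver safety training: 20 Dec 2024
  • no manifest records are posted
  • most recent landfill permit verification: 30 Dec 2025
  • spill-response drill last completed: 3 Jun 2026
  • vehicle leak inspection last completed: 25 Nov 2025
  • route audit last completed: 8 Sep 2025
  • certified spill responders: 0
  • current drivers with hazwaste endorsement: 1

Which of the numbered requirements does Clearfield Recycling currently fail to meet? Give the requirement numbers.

1. drivers with hazwaste endorsement 1 < 3 → not met
2. weight-scale calibration 392 days ago vs limit 270 → not met
3. customer complaint log present → met
4. condition 'operates a transfer station' holds; vehicle leak inspection 207 days ago vs limit 270 → met
5. landfill permit verification 172 days ago vs limit 180 → met
6. certified spill responders 0 < 4 → not met
7. manifest records absent → not met
8. pollution liability coverage $1,200,000 ≥ $925,000 → met
9. driver safety training 547 days ago vs limit 365 → not met
10. route audit 285 days ago vs limit 270 → not met
11. spill-response drill 17 days ago vs limit 30 → met
Not met: 1, 2, 6, 7, 9, 10

1, 2, 6, 7, 9, 10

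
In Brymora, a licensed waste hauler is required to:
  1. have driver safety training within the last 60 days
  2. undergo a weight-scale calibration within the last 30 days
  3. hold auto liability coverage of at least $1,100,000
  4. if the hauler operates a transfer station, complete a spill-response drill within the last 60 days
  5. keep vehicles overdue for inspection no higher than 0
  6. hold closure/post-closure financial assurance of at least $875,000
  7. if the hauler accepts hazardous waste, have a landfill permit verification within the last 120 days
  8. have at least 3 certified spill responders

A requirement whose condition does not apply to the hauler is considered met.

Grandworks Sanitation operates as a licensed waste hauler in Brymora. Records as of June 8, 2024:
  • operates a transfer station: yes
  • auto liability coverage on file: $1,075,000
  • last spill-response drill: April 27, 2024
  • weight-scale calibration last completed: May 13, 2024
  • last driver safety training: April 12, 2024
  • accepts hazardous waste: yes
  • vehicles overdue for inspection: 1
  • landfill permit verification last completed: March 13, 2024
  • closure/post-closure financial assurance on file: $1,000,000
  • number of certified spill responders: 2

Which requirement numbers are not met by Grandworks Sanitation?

1. driver safety training 57 days ago vs limit 60 → met
2. weight-scale calibration 26 days ago vs limit 30 → met
3. auto liability coverage $1,075,000 < $1,100,000 → not met
4. condition 'operates a transfer station' holds; spill-response drill 42 days ago vs limit 60 → met
5. vehicles overdue for inspection 1 > 0 → not met
6. closure/post-closure financial assurance $1,000,000 ≥ $875,000 → met
7. condition 'accepts hazardous waste' holds; landfill permit verification 87 days ago vs limit 120 → met
8. certified spill responders 2 < 3 → not met
Not met: 3, 5, 8

3, 5, 8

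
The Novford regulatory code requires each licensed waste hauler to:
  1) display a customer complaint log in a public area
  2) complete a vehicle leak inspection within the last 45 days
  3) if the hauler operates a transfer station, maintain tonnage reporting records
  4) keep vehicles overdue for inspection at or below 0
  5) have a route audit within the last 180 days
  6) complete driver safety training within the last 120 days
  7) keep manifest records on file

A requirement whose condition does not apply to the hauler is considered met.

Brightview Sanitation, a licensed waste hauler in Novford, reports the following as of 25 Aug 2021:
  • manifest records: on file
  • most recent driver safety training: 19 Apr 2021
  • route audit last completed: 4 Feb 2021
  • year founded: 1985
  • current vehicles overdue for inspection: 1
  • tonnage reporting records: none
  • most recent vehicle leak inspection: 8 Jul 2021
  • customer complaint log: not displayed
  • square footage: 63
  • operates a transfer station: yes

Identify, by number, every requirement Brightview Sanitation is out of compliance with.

1. customer complaint log absent → not met
2. vehicle leak inspection 48 days ago vs limit 45 → not met
3. condition 'operates a transfer station' holds; tonnage reporting records absent → not met
4. vehicles overdue for inspection 1 > 0 → not met
5. route audit 202 days ago vs limit 180 → not met
6. driver safety training 128 days ago vs limit 120 → not met
7. manifest records present → met
Not met: 1, 2, 3, 4, 5, 6

1, 2, 3, 4, 5, 6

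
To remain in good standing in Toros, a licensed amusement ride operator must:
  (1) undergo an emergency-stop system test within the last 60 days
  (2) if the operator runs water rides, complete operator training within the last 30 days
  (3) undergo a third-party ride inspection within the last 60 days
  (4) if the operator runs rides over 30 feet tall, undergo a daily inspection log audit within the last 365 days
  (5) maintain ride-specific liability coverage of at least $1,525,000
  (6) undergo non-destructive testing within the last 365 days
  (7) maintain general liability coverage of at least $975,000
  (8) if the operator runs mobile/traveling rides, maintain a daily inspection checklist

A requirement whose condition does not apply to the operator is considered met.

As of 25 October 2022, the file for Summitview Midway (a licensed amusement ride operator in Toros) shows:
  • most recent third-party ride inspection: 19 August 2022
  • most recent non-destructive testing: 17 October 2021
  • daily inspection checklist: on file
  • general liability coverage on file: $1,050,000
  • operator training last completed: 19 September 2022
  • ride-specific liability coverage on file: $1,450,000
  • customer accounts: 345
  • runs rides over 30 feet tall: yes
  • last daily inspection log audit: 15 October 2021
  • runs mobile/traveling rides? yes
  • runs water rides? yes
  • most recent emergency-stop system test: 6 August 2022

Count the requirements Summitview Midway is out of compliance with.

1. emergency-stop system test 80 days ago vs limit 60 → not met
2. condition 'runs water rides' holds; operator training 36 days ago vs limit 30 → not met
3. third-party ride inspection 67 days ago vs limit 60 → not met
4. condition 'runs rides over 30 feet tall' holds; daily inspection log audit 375 days ago vs limit 365 → not met
5. ride-specific liability coverage $1,450,000 < $1,525,000 → not met
6. non-destructive testing 373 days ago vs limit 365 → not met
7. general liability coverage $1,050,000 ≥ $975,000 → met
8. condition 'runs mobile/traveling rides' holds; daily inspection checklist present → met
Not met: 6 of 8

6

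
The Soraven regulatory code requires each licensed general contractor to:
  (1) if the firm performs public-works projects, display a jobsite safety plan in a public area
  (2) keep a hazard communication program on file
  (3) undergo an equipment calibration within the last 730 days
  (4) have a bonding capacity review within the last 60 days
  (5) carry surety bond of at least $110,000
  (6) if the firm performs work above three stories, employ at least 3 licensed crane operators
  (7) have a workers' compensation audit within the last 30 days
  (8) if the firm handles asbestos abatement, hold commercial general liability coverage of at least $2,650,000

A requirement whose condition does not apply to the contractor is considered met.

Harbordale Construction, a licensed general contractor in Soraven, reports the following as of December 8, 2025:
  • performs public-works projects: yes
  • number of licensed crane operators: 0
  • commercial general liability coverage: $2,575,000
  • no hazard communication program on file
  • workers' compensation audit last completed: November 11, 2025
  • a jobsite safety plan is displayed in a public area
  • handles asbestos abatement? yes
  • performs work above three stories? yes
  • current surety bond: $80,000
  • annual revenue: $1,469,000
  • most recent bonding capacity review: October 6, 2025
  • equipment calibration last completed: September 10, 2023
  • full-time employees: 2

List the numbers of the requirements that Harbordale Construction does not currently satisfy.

1. condition 'performs public-works projects' holds; jobsite safety plan present → met
2. hazard communication program absent → not met
3. equipment calibration 820 days ago vs limit 730 → not met
4. bonding capacity review 63 days ago vs limit 60 → not met
5. surety bond $80,000 < $110,000 → not met
6. condition 'performs work above three stories' holds; licensed crane operators 0 < 3 → not met
7. workers' compensation audit 27 days ago vs limit 30 → met
8. condition 'handles asbestos abatement' holds; commercial general liability coverage $2,575,000 < $2,650,000 → not met
Not met: 2, 3, 4, 5, 6, 8

2, 3, 4, 5, 6, 8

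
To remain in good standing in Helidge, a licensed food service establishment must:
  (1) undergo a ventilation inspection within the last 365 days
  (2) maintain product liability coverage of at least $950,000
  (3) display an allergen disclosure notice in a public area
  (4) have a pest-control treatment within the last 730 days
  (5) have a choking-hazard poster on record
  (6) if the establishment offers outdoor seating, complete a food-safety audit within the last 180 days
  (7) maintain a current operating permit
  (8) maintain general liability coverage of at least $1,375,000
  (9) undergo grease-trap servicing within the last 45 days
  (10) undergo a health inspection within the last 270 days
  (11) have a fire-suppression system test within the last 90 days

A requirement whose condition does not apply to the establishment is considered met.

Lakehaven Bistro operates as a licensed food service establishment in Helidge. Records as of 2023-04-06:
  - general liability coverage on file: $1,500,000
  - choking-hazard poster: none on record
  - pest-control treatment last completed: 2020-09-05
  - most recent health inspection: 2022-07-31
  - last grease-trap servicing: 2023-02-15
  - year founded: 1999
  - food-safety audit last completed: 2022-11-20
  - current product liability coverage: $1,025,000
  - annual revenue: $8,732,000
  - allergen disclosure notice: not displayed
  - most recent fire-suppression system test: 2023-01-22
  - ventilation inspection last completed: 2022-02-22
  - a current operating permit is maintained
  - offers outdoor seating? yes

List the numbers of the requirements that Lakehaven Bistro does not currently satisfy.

1, 3, 4, 5, 9

1. ventilation inspection 408 days ago vs limit 365 → not met
2. product liability coverage $1,025,000 ≥ $950,000 → met
3. allergen disclosure notice absent → not met
4. pest-control treatment 943 days ago vs limit 730 → not met
5. choking-hazard poster absent → not met
6. condition 'offers outdoor seating' holds; food-safety audit 137 days ago vs limit 180 → met
7. current operating permit present → met
8. general liability coverage $1,500,000 ≥ $1,375,000 → met
9. grease-trap servicing 50 days ago vs limit 45 → not met
10. health inspection 249 days ago vs limit 270 → met
11. fire-suppression system test 74 days ago vs limit 90 → met
Not met: 1, 3, 4, 5, 9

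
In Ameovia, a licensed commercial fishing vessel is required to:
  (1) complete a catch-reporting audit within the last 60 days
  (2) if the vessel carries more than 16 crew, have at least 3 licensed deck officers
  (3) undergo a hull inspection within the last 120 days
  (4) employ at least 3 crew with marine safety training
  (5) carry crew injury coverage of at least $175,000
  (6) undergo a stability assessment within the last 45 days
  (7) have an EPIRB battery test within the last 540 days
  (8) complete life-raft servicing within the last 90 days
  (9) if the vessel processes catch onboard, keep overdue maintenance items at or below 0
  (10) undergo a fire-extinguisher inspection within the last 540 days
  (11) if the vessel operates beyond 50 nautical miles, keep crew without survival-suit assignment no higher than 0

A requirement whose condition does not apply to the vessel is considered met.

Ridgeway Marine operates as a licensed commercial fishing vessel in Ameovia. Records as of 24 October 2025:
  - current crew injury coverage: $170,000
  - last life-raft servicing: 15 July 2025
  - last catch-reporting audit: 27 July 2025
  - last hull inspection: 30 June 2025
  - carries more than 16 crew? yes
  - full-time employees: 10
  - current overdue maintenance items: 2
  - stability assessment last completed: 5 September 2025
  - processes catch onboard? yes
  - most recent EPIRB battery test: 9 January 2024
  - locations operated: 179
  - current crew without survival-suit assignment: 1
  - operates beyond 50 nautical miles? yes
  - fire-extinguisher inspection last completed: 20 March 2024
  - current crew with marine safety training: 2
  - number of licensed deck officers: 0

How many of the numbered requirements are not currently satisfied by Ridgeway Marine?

1. catch-reporting audit 89 days ago vs limit 60 → not met
2. condition 'carries more than 16 crew' holds; licensed deck officers 0 < 3 → not met
3. hull inspection 116 days ago vs limit 120 → met
4. crew with marine safety training 2 < 3 → not met
5. crew injury coverage $170,000 < $175,000 → not met
6. stability assessment 49 days ago vs limit 45 → not met
7. EPIRB battery test 654 days ago vs limit 540 → not met
8. life-raft servicing 101 days ago vs limit 90 → not met
9. condition 'processes catch onboard' holds; overdue maintenance items 2 > 0 → not met
10. fire-extinguisher inspection 583 days ago vs limit 540 → not met
11. condition 'operates beyond 50 nautical miles' holds; crew without survival-suit assignment 1 > 0 → not met
Not met: 10 of 11

10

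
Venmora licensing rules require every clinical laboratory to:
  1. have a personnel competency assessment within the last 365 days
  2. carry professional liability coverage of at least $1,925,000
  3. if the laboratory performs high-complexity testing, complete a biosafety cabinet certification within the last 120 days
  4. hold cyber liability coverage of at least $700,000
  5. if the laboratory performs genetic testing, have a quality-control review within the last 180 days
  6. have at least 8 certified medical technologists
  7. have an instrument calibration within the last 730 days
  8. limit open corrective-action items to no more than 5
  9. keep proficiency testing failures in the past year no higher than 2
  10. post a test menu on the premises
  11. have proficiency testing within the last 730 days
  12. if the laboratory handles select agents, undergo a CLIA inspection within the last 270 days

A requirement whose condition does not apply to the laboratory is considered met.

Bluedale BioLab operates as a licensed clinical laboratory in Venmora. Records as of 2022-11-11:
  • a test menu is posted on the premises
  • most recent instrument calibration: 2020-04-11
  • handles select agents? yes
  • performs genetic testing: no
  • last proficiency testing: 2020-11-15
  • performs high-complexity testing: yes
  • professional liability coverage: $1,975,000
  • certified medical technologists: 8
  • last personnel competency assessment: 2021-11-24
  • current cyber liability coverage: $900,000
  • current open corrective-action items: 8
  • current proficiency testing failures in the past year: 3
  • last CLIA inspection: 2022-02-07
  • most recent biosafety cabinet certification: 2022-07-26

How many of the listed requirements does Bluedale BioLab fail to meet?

4

1. personnel competency assessment 352 days ago vs limit 365 → met
2. professional liability coverage $1,975,000 ≥ $1,925,000 → met
3. condition 'performs high-complexity testing' holds; biosafety cabinet certification 108 days ago vs limit 120 → met
4. cyber liability coverage $900,000 ≥ $700,000 → met
5. condition 'performs genetic testing' does not hold → requirement n/a → met
6. certified medical technologists 8 ≥ 8 → met
7. instrument calibration 944 days ago vs limit 730 → not met
8. open corrective-action items 8 > 5 → not met
9. proficiency testing failures in the past year 3 > 2 → not met
10. test menu present → met
11. proficiency testing 726 days ago vs limit 730 → met
12. condition 'handles select agents' holds; CLIA inspection 277 days ago vs limit 270 → not met
Not met: 4 of 12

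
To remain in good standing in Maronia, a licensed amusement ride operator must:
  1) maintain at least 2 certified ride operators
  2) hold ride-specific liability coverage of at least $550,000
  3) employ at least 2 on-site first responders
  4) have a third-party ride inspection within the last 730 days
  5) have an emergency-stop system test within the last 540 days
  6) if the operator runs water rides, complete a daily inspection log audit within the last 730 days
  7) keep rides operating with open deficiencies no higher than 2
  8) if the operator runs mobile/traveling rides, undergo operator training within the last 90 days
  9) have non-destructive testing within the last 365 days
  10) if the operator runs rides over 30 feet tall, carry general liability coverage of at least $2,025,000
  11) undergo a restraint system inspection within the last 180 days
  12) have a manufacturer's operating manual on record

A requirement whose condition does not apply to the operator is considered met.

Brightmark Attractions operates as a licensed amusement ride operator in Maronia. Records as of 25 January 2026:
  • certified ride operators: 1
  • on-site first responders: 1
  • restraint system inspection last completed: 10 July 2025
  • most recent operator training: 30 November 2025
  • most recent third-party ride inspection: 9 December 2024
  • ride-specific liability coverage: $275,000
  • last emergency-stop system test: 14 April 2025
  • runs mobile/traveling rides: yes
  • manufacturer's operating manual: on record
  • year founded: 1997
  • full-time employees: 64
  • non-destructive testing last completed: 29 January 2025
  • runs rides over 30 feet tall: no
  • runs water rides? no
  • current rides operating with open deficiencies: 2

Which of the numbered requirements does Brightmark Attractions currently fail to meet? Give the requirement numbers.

1. certified ride operators 1 < 2 → not met
2. ride-specific liability coverage $275,000 < $550,000 → not met
3. on-site first responders 1 < 2 → not met
4. third-party ride inspection 412 days ago vs limit 730 → met
5. emergency-stop system test 286 days ago vs limit 540 → met
6. condition 'runs water rides' does not hold → requirement n/a → met
7. rides operating with open deficiencies 2 ≤ 2 → met
8. condition 'runs mobile/traveling rides' holds; operator training 56 days ago vs limit 90 → met
9. non-destructive testing 361 days ago vs limit 365 → met
10. condition 'runs rides over 30 feet tall' does not hold → requirement n/a → met
11. restraint system inspection 199 days ago vs limit 180 → not met
12. manufacturer's operating manual present → met
Not met: 1, 2, 3, 11

1, 2, 3, 11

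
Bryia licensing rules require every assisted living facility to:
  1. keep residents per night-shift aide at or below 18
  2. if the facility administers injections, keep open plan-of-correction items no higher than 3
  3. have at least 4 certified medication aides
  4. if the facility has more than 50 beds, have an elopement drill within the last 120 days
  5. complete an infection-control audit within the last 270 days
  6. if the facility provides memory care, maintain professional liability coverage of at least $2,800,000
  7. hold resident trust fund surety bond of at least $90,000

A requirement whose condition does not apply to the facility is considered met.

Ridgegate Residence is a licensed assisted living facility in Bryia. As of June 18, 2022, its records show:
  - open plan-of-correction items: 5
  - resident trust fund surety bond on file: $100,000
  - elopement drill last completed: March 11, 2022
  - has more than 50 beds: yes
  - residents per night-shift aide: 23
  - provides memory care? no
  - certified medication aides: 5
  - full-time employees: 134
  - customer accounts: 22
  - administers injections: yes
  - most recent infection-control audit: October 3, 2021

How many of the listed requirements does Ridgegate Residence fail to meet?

1. residents per night-shift aide 23 > 18 → not met
2. condition 'administers injections' holds; open plan-of-correction items 5 > 3 → not met
3. certified medication aides 5 ≥ 4 → met
4. condition 'has more than 50 beds' holds; elopement drill 99 days ago vs limit 120 → met
5. infection-control audit 258 days ago vs limit 270 → met
6. condition 'provides memory care' does not hold → requirement n/a → met
7. resident trust fund surety bond $100,000 ≥ $90,000 → met
Not met: 2 of 7

2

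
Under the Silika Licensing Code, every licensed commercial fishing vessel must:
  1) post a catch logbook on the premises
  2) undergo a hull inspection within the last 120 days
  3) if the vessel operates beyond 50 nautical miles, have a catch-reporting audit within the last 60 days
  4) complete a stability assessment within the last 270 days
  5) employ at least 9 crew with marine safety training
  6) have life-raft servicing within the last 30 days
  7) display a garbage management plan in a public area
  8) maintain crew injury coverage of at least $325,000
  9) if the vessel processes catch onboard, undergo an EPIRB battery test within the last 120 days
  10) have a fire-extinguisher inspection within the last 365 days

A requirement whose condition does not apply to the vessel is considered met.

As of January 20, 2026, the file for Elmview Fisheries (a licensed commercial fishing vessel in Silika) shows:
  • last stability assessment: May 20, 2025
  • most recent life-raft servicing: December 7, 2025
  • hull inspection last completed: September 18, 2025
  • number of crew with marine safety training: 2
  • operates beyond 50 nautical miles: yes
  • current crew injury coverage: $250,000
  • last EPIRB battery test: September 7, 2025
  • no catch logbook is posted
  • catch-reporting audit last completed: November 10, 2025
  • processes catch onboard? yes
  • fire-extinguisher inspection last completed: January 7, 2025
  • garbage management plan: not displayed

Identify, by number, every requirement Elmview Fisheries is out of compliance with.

1, 2, 3, 5, 6, 7, 8, 9, 10

1. catch logbook absent → not met
2. hull inspection 124 days ago vs limit 120 → not met
3. condition 'operates beyond 50 nautical miles' holds; catch-reporting audit 71 days ago vs limit 60 → not met
4. stability assessment 245 days ago vs limit 270 → met
5. crew with marine safety training 2 < 9 → not met
6. life-raft servicing 44 days ago vs limit 30 → not met
7. garbage management plan absent → not met
8. crew injury coverage $250,000 < $325,000 → not met
9. condition 'processes catch onboard' holds; EPIRB battery test 135 days ago vs limit 120 → not met
10. fire-extinguisher inspection 378 days ago vs limit 365 → not met
Not met: 1, 2, 3, 5, 6, 7, 8, 9, 10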